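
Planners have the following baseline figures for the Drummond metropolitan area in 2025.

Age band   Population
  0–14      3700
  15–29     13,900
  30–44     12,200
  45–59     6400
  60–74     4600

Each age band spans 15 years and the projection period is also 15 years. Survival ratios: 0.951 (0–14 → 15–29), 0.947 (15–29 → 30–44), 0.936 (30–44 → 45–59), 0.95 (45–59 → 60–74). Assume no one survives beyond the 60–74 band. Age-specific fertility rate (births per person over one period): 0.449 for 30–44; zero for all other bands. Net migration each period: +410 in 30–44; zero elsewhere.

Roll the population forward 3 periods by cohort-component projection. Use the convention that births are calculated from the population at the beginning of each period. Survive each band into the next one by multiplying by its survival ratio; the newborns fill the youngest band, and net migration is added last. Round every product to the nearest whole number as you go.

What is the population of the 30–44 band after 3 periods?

(Bands numbered youngest = 1 to oldest = 5.)
— Period 1 —
Births: 12200 * 0.449 = 5478
Band 2: 3700 * 0.951 = 3519
Band 3: 13900 * 0.947 = 13163
Band 4: 12200 * 0.936 = 11419
Band 5: 6400 * 0.95 = 6080
Net migration: Band 3 + 410 → 13573
Population now: 0–14=5478, 15–29=3519, 30–44=13573, 45–59=11419, 60–74=6080
— Period 2 —
Births: 13573 * 0.449 = 6094
Band 2: 5478 * 0.951 = 5210
Band 3: 3519 * 0.947 = 3332
Band 4: 13573 * 0.936 = 12704
Band 5: 11419 * 0.95 = 10848
Net migration: Band 3 + 410 → 3742
Population now: 0–14=6094, 15–29=5210, 30–44=3742, 45–59=12704, 60–74=10848
— Period 3 —
Births: 3742 * 0.449 = 1680
Band 2: 6094 * 0.951 = 5795
Band 3: 5210 * 0.947 = 4934
Band 4: 3742 * 0.936 = 3503
Band 5: 12704 * 0.95 = 12069
Net migration: Band 3 + 410 → 5344
Population now: 0–14=1680, 15–29=5795, 30–44=5344, 45–59=3503, 60–74=12069

5344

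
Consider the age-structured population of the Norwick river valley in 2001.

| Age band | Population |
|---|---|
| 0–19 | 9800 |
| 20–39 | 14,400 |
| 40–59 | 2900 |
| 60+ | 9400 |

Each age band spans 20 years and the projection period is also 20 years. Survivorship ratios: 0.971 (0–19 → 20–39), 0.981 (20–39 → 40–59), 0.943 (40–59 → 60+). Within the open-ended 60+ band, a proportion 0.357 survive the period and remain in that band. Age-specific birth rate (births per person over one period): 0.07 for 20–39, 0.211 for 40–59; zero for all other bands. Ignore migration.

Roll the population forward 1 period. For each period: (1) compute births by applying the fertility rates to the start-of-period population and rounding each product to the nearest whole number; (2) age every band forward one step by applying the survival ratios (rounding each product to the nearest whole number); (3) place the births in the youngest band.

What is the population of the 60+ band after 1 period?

6091

Numbering the bands 1..4 from youngest to oldest:
Period 1.
Births: 14400 × 0.07 = 1008, 2900 × 0.211 = 612 → 1620
Band 2: 9800 × 0.971 = 9516
Band 3: 14400 × 0.981 = 14126
Band 4: 2900 × 0.943 + 9400 × 0.357 = 2735 + 3356 = 6091
Population now: 0–19=1620, 20–39=9516, 40–59=14126, 60+=6091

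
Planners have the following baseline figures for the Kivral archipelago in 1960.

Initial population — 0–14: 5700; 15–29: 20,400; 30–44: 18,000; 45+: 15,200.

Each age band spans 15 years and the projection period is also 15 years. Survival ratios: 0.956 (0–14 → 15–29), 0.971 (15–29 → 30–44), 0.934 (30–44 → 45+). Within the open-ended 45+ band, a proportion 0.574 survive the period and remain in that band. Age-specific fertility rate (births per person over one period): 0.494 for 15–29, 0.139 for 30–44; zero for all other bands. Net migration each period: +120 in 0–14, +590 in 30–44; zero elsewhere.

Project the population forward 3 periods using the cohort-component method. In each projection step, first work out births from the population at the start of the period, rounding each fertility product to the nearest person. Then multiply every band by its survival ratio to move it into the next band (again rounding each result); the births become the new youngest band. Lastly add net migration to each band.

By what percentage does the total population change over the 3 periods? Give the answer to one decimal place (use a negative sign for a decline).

Period 1.
Births: 20400 × 0.494 = 10078  |  18000 × 0.139 = 2502 → 12580
15–29: 5700 × 0.956 = 5449
30–44: 20400 × 0.971 = 19808
45+: 18000 × 0.934 + 15200 × 0.574 = 16812 + 8725 = 25537
Net migration: 0–14 + 120 → 12700; 30–44 + 590 → 20398
End of period: [12700, 5449, 20398, 25537]
Period 2.
Births: 5449 × 0.494 = 2692  |  20398 × 0.139 = 2835 → 5527
15–29: 12700 × 0.956 = 12141
30–44: 5449 × 0.971 = 5291
45+: 20398 × 0.934 + 25537 × 0.574 = 19052 + 14658 = 33710
Net migration: 0–14 + 120 → 5647; 30–44 + 590 → 5881
End of period: [5647, 12141, 5881, 33710]
Period 3.
Births: 12141 × 0.494 = 5998  |  5881 × 0.139 = 817 → 6815
15–29: 5647 × 0.956 = 5399
30–44: 12141 × 0.971 = 11789
45+: 5881 × 0.934 + 33710 × 0.574 = 5493 + 19350 = 24843
Net migration: 0–14 + 120 → 6935; 30–44 + 590 → 12379
End of period: [6935, 5399, 12379, 24843]
Total: 59300 → 49556; change = -9744; percentage change = -16.4%

-16.4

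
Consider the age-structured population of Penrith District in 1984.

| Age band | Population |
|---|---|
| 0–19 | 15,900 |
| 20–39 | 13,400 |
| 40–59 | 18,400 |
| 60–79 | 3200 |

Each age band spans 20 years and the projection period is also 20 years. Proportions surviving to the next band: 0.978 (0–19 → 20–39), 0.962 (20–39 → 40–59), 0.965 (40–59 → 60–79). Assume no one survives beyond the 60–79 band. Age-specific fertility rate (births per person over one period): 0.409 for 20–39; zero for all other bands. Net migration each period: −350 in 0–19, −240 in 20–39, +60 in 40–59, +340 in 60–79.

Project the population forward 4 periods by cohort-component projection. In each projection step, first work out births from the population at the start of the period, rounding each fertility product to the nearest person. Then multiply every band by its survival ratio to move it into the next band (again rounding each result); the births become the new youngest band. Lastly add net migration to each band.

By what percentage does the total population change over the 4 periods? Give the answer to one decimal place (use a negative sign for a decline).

Period 1:
Births: 13400 * 0.409 = 5481
20–39: 15900 * 0.978 = 15550
40–59: 13400 * 0.962 = 12891
60–79: 18400 * 0.965 = 17756
Net migration: 0–19 − 350 → 5131; 20–39 − 240 → 15310; 40–59 + 60 → 12951; 60–79 + 340 → 18096
→ [5131, 15310, 12951, 18096]
Period 2:
Births: 15310 * 0.409 = 6262
20–39: 5131 * 0.978 = 5018
40–59: 15310 * 0.962 = 14728
60–79: 12951 * 0.965 = 12498
Net migration: 0–19 − 350 → 5912; 20–39 − 240 → 4778; 40–59 + 60 → 14788; 60–79 + 340 → 12838
→ [5912, 4778, 14788, 12838]
Period 3:
Births: 4778 * 0.409 = 1954
20–39: 5912 * 0.978 = 5782
40–59: 4778 * 0.962 = 4596
60–79: 14788 * 0.965 = 14270
Net migration: 0–19 − 350 → 1604; 20–39 − 240 → 5542; 40–59 + 60 → 4656; 60–79 + 340 → 14610
→ [1604, 5542, 4656, 14610]
Period 4:
Births: 5542 * 0.409 = 2267
20–39: 1604 * 0.978 = 1569
40–59: 5542 * 0.962 = 5331
60–79: 4656 * 0.965 = 4493
Net migration: 0–19 − 350 → 1917; 20–39 − 240 → 1329; 40–59 + 60 → 5391; 60–79 + 340 → 4833
→ [1917, 1329, 5391, 4833]
Total: 50900 → 13470; change = -37430; percentage change = -73.5%

-73.5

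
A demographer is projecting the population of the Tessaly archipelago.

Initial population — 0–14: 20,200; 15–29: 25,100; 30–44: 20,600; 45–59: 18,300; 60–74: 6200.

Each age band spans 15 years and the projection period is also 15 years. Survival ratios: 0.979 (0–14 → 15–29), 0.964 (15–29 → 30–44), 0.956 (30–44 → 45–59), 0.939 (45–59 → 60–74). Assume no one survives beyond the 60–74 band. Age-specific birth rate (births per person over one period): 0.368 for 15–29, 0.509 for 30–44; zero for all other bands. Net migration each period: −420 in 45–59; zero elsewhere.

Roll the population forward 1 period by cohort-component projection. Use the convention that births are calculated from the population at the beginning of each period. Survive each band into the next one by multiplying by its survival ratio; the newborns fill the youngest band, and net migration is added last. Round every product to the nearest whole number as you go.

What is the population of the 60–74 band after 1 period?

— Period 1 —
Births: 25100 * 0.368 = 9237 ; 20600 * 0.509 = 10485 ⇒ total 19722
15–29: 20200 * 0.979 = 19776
30–44: 25100 * 0.964 = 24196
45–59: 20600 * 0.956 = 19694
60–74: 18300 * 0.939 = 17184
Net migration: 45–59 − 420 → 19274
→ [19722, 19776, 24196, 19274, 17184]

17184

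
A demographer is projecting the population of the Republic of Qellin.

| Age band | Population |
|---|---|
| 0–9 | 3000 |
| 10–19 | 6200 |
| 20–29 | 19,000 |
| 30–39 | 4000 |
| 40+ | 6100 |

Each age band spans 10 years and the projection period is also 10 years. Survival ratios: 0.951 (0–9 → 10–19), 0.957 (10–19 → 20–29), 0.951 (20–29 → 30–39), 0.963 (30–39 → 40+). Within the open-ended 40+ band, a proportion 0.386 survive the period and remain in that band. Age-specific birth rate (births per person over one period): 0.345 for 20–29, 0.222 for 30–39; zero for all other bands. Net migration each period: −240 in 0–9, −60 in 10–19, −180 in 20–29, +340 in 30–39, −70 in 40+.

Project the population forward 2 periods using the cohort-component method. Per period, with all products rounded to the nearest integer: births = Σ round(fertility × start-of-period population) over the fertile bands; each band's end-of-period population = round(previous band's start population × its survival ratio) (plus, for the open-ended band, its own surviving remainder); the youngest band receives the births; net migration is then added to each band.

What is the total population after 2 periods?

— Period 1 —
Births: 19000 × 0.345 = 6555  |  4000 × 0.222 = 888 — total 7443
10–19: 3000 × 0.951 = 2853
20–29: 6200 × 0.957 = 5933
30–39: 19000 × 0.951 = 18069
40+: 4000 × 0.963 + 6100 × 0.386 = 3852 + 2355 = 6207
Net migration: 0–9 − 240 → 7203; 10–19 − 60 → 2793; 20–29 − 180 → 5753; 30–39 + 340 → 18409; 40+ − 70 → 6137
→ [7203, 2793, 5753, 18409, 6137]
— Period 2 —
Births: 5753 × 0.345 = 1985  |  18409 × 0.222 = 4087 — total 6072
10–19: 7203 × 0.951 = 6850
20–29: 2793 × 0.957 = 2673
30–39: 5753 × 0.951 = 5471
40+: 18409 × 0.963 + 6137 × 0.386 = 17728 + 2369 = 20097
Net migration: 0–9 − 240 → 5832; 10–19 − 60 → 6790; 20–29 − 180 → 2493; 30–39 + 340 → 5811; 40+ − 70 → 20027
→ [5832, 6790, 2493, 5811, 20027]
Total after period 2: 5832 + 6790 + 2493 + 5811 + 20027 = 40953

40953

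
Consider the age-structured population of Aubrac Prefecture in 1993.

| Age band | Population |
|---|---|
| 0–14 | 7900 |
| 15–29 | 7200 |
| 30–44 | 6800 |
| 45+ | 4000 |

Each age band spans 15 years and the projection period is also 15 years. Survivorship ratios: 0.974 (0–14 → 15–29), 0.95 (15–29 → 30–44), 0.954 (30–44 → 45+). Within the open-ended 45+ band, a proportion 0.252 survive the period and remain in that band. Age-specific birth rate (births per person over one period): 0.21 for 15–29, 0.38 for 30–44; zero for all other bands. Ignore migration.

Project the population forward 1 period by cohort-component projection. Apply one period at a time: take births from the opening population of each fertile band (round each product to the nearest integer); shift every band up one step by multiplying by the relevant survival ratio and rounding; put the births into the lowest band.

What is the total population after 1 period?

After projecting period 1:
Births: 7200 × 0.21 = 1512  |  6800 × 0.38 = 2584 ⇒ total 4096
15–29: 7900 × 0.974 = 7695
30–44: 7200 × 0.95 = 6840
45+: 6800 × 0.954 + 4000 × 0.252 = 6487 + 1008 = 7495
→ [4096, 7695, 6840, 7495]
Total after period 1: 4096 + 7695 + 6840 + 7495 = 26126

26126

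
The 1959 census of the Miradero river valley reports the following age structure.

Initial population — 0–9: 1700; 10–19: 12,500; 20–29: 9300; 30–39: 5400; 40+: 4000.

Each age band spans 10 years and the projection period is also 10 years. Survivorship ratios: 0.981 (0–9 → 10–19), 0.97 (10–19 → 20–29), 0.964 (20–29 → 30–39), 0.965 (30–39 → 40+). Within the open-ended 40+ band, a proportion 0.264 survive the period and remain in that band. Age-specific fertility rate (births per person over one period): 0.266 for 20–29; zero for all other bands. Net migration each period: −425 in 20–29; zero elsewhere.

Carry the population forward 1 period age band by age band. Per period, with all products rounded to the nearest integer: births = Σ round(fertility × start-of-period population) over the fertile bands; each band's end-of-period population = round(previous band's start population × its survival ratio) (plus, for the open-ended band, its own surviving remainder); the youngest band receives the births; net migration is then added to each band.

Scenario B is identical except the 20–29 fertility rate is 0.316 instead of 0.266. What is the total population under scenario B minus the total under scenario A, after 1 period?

(Bands numbered youngest = 1 to oldest = 5.)
[period 1]
Births: 9300 × 0.266 = 2474
Band 2: 1700 × 0.981 = 1668
Band 3: 12500 × 0.97 = 12125
Band 4: 9300 × 0.964 = 8965
Band 5: 5400 × 0.965 + 4000 × 0.264 = 5211 + 1056 = 6267
Net migration: Band 3 − 425 → 11700
Giving 2474 / 1668 / 11700 / 8965 / 6267.
Scenario A total after 1 period: 31074
Scenario B projection —
[period 1]
Births: 9300 × 0.316 = 2939
Band 2: 1700 × 0.981 = 1668
Band 3: 12500 × 0.97 = 12125
Band 4: 9300 × 0.964 = 8965
Band 5: 5400 × 0.965 + 4000 × 0.264 = 5211 + 1056 = 6267
Net migration: Band 3 − 425 → 11700
Giving 2939 / 1668 / 11700 / 8965 / 6267.
Scenario B total after 1 period: 31539
Difference B − A = 31539 − 31074 = 465

465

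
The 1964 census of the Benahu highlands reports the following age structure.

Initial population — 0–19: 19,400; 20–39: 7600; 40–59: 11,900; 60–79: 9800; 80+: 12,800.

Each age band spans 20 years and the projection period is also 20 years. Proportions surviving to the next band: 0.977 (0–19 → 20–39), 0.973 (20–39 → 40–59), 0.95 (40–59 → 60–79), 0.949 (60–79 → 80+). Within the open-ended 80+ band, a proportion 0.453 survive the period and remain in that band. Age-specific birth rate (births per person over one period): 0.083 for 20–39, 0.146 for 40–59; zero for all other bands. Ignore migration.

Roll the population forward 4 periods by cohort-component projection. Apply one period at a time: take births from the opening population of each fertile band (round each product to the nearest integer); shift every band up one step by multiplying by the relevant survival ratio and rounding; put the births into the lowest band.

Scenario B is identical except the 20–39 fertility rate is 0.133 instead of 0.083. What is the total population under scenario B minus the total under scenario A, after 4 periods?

Let band 1 be 0–19 through band 5 = 80+.
Period 1.
Births: 7600 * 0.083 = 631 ; 11900 * 0.146 = 1737 → total 2368
Band 2: 19400 * 0.977 = 18954
Band 3: 7600 * 0.973 = 7395
Band 4: 11900 * 0.95 = 11305
Band 5: 9800 * 0.949 + 12800 * 0.453 = 9300 + 5798 = 15098
End of period: [2368, 18954, 7395, 11305, 15098]
Period 2.
Births: 18954 * 0.083 = 1573 ; 7395 * 0.146 = 1080 → total 2653
Band 2: 2368 * 0.977 = 2314
Band 3: 18954 * 0.973 = 18442
Band 4: 7395 * 0.95 = 7025
Band 5: 11305 * 0.949 + 15098 * 0.453 = 10728 + 6839 = 17567
End of period: [2653, 2314, 18442, 7025, 17567]
Period 3.
Births: 2314 * 0.083 = 192 ; 18442 * 0.146 = 2693 → total 2885
Band 2: 2653 * 0.977 = 2592
Band 3: 2314 * 0.973 = 2252
Band 4: 18442 * 0.95 = 17520
Band 5: 7025 * 0.949 + 17567 * 0.453 = 6667 + 7958 = 14625
End of period: [2885, 2592, 2252, 17520, 14625]
Period 4.
Births: 2592 * 0.083 = 215 ; 2252 * 0.146 = 329 → total 544
Band 2: 2885 * 0.977 = 2819
Band 3: 2592 * 0.973 = 2522
Band 4: 2252 * 0.95 = 2139
Band 5: 17520 * 0.949 + 14625 * 0.453 = 16626 + 6625 = 23251
End of period: [544, 2819, 2522, 2139, 23251]
Scenario A total after 4 periods: 31275
Scenario B projection —
Period 1.
Births: 7600 * 0.133 = 1011 ; 11900 * 0.146 = 1737 → total 2748
Band 2: 19400 * 0.977 = 18954
Band 3: 7600 * 0.973 = 7395
Band 4: 11900 * 0.95 = 11305
Band 5: 9800 * 0.949 + 12800 * 0.453 = 9300 + 5798 = 15098
End of period: [2748, 18954, 7395, 11305, 15098]
Period 2.
Births: 18954 * 0.133 = 2521 ; 7395 * 0.146 = 1080 → total 3601
Band 2: 2748 * 0.977 = 2685
Band 3: 18954 * 0.973 = 18442
Band 4: 7395 * 0.95 = 7025
Band 5: 11305 * 0.949 + 15098 * 0.453 = 10728 + 6839 = 17567
End of period: [3601, 2685, 18442, 7025, 17567]
Period 3.
Births: 2685 * 0.133 = 357 ; 18442 * 0.146 = 2693 → total 3050
Band 2: 3601 * 0.977 = 3518
Band 3: 2685 * 0.973 = 2613
Band 4: 18442 * 0.95 = 17520
Band 5: 7025 * 0.949 + 17567 * 0.453 = 6667 + 7958 = 14625
End of period: [3050, 3518, 2613, 17520, 14625]
Period 4.
Births: 3518 * 0.133 = 468 ; 2613 * 0.146 = 381 → total 849
Band 2: 3050 * 0.977 = 2980
Band 3: 3518 * 0.973 = 3423
Band 4: 2613 * 0.95 = 2482
Band 5: 17520 * 0.949 + 14625 * 0.453 = 16626 + 6625 = 23251
End of period: [849, 2980, 3423, 2482, 23251]
Scenario B total after 4 periods: 32985
Difference B − A = 32985 − 31275 = 1710

1710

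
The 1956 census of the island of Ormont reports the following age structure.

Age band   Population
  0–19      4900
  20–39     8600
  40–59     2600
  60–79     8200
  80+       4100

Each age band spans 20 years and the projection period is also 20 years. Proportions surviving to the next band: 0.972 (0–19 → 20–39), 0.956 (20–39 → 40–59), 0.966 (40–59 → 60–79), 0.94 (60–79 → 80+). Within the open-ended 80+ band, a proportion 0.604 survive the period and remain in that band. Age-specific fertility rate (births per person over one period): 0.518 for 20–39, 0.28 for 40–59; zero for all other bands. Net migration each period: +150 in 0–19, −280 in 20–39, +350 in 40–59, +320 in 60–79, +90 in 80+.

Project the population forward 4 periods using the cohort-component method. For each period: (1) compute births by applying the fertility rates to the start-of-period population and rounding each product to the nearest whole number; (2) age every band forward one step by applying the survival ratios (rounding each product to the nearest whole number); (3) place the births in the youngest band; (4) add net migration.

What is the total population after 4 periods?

Call the groups 1 to 5, youngest first.
After projecting period 1:
Births: 8600 * 0.518 = 4455, 2600 * 0.28 = 728 → total 5183
Group 2: 4900 * 0.972 = 4763
Group 3: 8600 * 0.956 = 8222
Group 4: 2600 * 0.966 = 2512
Group 5: 8200 * 0.94 + 4100 * 0.604 = 7708 + 2476 = 10184
Net migration: Group 1 + 150 → 5333; Group 2 − 280 → 4483; Group 3 + 350 → 8572; Group 4 + 320 → 2832; Group 5 + 90 → 10274
End of period: [5333, 4483, 8572, 2832, 10274]
After projecting period 2:
Births: 4483 * 0.518 = 2322, 8572 * 0.28 = 2400 → total 4722
Group 2: 5333 * 0.972 = 5184
Group 3: 4483 * 0.956 = 4286
Group 4: 8572 * 0.966 = 8281
Group 5: 2832 * 0.94 + 10274 * 0.604 = 2662 + 6205 = 8867
Net migration: Group 1 + 150 → 4872; Group 2 − 280 → 4904; Group 3 + 350 → 4636; Group 4 + 320 → 8601; Group 5 + 90 → 8957
End of period: [4872, 4904, 4636, 8601, 8957]
After projecting period 3:
Births: 4904 * 0.518 = 2540, 4636 * 0.28 = 1298 → total 3838
Group 2: 4872 * 0.972 = 4736
Group 3: 4904 * 0.956 = 4688
Group 4: 4636 * 0.966 = 4478
Group 5: 8601 * 0.94 + 8957 * 0.604 = 8085 + 5410 = 13495
Net migration: Group 1 + 150 → 3988; Group 2 − 280 → 4456; Group 3 + 350 → 5038; Group 4 + 320 → 4798; Group 5 + 90 → 13585
End of period: [3988, 4456, 5038, 4798, 13585]
After projecting period 4:
Births: 4456 * 0.518 = 2308, 5038 * 0.28 = 1411 → total 3719
Group 2: 3988 * 0.972 = 3876
Group 3: 4456 * 0.956 = 4260
Group 4: 5038 * 0.966 = 4867
Group 5: 4798 * 0.94 + 13585 * 0.604 = 4510 + 8205 = 12715
Net migration: Group 1 + 150 → 3869; Group 2 − 280 → 3596; Group 3 + 350 → 4610; Group 4 + 320 → 5187; Group 5 + 90 → 12805
End of period: [3869, 3596, 4610, 5187, 12805]
Total after period 4: 3869 + 3596 + 4610 + 5187 + 12805 = 30067

30067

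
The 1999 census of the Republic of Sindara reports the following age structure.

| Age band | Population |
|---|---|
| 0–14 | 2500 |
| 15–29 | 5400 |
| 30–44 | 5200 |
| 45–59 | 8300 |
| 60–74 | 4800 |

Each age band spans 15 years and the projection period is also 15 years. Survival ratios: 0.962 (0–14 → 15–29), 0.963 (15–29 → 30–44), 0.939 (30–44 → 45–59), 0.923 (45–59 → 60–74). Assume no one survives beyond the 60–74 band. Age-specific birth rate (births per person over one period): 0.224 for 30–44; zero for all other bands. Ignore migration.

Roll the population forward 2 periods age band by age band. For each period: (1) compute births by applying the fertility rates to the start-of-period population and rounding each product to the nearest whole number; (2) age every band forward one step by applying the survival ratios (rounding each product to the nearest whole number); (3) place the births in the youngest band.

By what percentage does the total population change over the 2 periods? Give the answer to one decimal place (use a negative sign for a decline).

Numbering the groups 1..5 from youngest to oldest:
Period 1:
Births: 5200 * 0.224 = 1165
Group 2: 2500 * 0.962 = 2405
Group 3: 5400 * 0.963 = 5200
Group 4: 5200 * 0.939 = 4883
Group 5: 8300 * 0.923 = 7661
End of period: [1165, 2405, 5200, 4883, 7661]
Period 2:
Births: 5200 * 0.224 = 1165
Group 2: 1165 * 0.962 = 1121
Group 3: 2405 * 0.963 = 2316
Group 4: 5200 * 0.939 = 4883
Group 5: 4883 * 0.923 = 4507
End of period: [1165, 1121, 2316, 4883, 4507]
Total: 26200 → 13992; change = -12208; percentage change = -46.6%

-46.6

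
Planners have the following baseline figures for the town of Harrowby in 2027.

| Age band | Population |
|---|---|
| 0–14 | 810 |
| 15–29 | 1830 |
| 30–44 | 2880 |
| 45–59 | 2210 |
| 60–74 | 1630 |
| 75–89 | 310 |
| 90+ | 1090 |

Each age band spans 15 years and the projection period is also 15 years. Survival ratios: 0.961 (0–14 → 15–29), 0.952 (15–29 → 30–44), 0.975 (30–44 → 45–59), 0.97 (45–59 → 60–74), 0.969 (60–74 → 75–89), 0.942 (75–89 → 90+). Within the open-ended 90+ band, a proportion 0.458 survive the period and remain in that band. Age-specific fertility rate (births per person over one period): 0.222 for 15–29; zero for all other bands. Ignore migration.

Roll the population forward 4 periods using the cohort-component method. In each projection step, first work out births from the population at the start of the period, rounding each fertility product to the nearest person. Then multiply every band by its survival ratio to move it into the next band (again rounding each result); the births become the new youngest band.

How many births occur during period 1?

406

Period 1.
Births: 1830 × 0.222 = 406
15–29: 810 × 0.961 = 778
30–44: 1830 × 0.952 = 1742
45–59: 2880 × 0.975 = 2808
60–74: 2210 × 0.97 = 2144
75–89: 1630 × 0.969 = 1579
90+: 310 × 0.942 + 1090 × 0.458 = 292 + 499 = 791
Population now: 0–14=406, 15–29=778, 30–44=1742, 45–59=2808, 60–74=2144, 75–89=1579, 90+=791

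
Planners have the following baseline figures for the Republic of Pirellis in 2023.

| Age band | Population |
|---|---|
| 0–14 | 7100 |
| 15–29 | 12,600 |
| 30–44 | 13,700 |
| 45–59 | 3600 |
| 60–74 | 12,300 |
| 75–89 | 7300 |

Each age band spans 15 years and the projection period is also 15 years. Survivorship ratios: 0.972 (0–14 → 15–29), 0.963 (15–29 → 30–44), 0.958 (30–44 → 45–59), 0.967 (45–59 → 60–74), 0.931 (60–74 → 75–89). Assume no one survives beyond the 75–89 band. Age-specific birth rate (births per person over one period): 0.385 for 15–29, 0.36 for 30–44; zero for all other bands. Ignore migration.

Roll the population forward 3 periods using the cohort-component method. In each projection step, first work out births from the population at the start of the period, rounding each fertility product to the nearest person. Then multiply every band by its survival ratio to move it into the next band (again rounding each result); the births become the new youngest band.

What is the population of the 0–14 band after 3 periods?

6054

Period 1:
Births: 12600 × 0.385 = 4851, 13700 × 0.36 = 4932 ⇒ total 9783
15–29: 7100 × 0.972 = 6901
30–44: 12600 × 0.963 = 12134
45–59: 13700 × 0.958 = 13125
60–74: 3600 × 0.967 = 3481
75–89: 12300 × 0.931 = 11451
→ [9783, 6901, 12134, 13125, 3481, 11451]
Period 2:
Births: 6901 × 0.385 = 2657, 12134 × 0.36 = 4368 ⇒ total 7025
15–29: 9783 × 0.972 = 9509
30–44: 6901 × 0.963 = 6646
45–59: 12134 × 0.958 = 11624
60–74: 13125 × 0.967 = 12692
75–89: 3481 × 0.931 = 3241
→ [7025, 9509, 6646, 11624, 12692, 3241]
Period 3:
Births: 9509 × 0.385 = 3661, 6646 × 0.36 = 2393 ⇒ total 6054
15–29: 7025 × 0.972 = 6828
30–44: 9509 × 0.963 = 9157
45–59: 6646 × 0.958 = 6367
60–74: 11624 × 0.967 = 11240
75–89: 12692 × 0.931 = 11816
→ [6054, 6828, 9157, 6367, 11240, 11816]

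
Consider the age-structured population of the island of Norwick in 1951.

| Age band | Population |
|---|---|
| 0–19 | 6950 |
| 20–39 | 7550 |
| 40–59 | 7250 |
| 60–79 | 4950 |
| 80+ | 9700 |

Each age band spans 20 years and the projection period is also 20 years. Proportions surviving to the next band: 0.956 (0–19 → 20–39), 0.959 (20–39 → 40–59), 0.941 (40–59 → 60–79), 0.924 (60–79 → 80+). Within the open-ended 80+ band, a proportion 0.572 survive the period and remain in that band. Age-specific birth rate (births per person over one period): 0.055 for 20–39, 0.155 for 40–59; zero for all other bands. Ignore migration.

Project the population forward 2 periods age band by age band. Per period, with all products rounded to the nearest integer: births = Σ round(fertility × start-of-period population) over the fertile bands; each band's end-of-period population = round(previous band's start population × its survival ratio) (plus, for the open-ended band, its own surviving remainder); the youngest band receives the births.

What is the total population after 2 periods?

Numbering the groups 1..5 from youngest to oldest:
Period 1.
Births: 7550 * 0.055 = 415, 7250 * 0.155 = 1124 — total 1539
Group 2: 6950 * 0.956 = 6644
Group 3: 7550 * 0.959 = 7240
Group 4: 7250 * 0.941 = 6822
Group 5: 4950 * 0.924 + 9700 * 0.572 = 4574 + 5548 = 10122
Giving 1539 / 6644 / 7240 / 6822 / 10122.
Period 2.
Births: 6644 * 0.055 = 365, 7240 * 0.155 = 1122 — total 1487
Group 2: 1539 * 0.956 = 1471
Group 3: 6644 * 0.959 = 6372
Group 4: 7240 * 0.941 = 6813
Group 5: 6822 * 0.924 + 10122 * 0.572 = 6304 + 5790 = 12094
Giving 1487 / 1471 / 6372 / 6813 / 12094.
Total after period 2: 1487 + 1471 + 6372 + 6813 + 12094 = 28237

28237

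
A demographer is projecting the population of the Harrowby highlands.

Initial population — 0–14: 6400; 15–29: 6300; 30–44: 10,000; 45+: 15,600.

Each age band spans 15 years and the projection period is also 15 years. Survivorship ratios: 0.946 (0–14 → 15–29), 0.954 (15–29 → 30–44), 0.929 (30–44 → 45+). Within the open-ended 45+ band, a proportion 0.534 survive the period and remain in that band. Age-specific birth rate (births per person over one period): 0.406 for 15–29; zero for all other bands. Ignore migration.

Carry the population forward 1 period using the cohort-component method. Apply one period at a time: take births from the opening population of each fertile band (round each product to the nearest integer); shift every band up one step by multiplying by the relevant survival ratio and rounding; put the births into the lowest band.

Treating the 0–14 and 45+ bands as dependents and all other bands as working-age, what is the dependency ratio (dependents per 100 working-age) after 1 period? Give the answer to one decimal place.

167.3

(Groups numbered youngest = 1 to oldest = 4.)
Period 1:
Births: 6300 * 0.406 = 2558
Group 2: 6400 * 0.946 = 6054
Group 3: 6300 * 0.954 = 6010
Group 4: 10000 * 0.929 + 15600 * 0.534 = 9290 + 8330 = 17620
End of period: [2558, 6054, 6010, 17620]
Dependents (band 0–14 + band 45+) = 2558 + 17620 = 20178; working-age = 12064; ratio = 20178/12064 × 100 = 167.3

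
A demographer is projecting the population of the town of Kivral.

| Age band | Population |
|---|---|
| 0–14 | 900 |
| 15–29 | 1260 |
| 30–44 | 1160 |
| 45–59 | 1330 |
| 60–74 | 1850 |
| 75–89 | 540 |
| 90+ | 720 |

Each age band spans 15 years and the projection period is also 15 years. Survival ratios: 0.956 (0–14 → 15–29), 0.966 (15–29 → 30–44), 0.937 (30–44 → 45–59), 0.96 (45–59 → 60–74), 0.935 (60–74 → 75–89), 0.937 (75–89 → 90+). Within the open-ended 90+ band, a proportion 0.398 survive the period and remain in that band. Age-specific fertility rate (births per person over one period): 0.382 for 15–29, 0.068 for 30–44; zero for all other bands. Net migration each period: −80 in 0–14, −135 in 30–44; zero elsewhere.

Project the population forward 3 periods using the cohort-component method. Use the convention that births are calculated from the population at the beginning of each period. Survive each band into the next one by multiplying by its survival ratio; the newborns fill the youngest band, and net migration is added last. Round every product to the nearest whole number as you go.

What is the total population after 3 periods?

5250

Call the bands 1 to 7, youngest first.
— Period 1 —
Births: 1260 × 0.382 = 481 ; 1160 × 0.068 = 79 → total 560
Band 2: 900 × 0.956 = 860
Band 3: 1260 × 0.966 = 1217
Band 4: 1160 × 0.937 = 1087
Band 5: 1330 × 0.96 = 1277
Band 6: 1850 × 0.935 = 1730
Band 7: 540 × 0.937 + 720 × 0.398 = 506 + 287 = 793
Net migration: Band 1 − 80 → 480; Band 3 − 135 → 1082
Population now: 0–14=480, 15–29=860, 30–44=1082, 45–59=1087, 60–74=1277, 75–89=1730, 90+=793
— Period 2 —
Births: 860 × 0.382 = 329 ; 1082 × 0.068 = 74 → total 403
Band 2: 480 × 0.956 = 459
Band 3: 860 × 0.966 = 831
Band 4: 1082 × 0.937 = 1014
Band 5: 1087 × 0.96 = 1044
Band 6: 1277 × 0.935 = 1194
Band 7: 1730 × 0.937 + 793 × 0.398 = 1621 + 316 = 1937
Net migration: Band 1 − 80 → 323; Band 3 − 135 → 696
Population now: 0–14=323, 15–29=459, 30–44=696, 45–59=1014, 60–74=1044, 75–89=1194, 90+=1937
— Period 3 —
Births: 459 × 0.382 = 175 ; 696 × 0.068 = 47 → total 222
Band 2: 323 × 0.956 = 309
Band 3: 459 × 0.966 = 443
Band 4: 696 × 0.937 = 652
Band 5: 1014 × 0.96 = 973
Band 6: 1044 × 0.935 = 976
Band 7: 1194 × 0.937 + 1937 × 0.398 = 1119 + 771 = 1890
Net migration: Band 1 − 80 → 142; Band 3 − 135 → 308
Population now: 0–14=142, 15–29=309, 30–44=308, 45–59=652, 60–74=973, 75–89=976, 90+=1890
Total after period 3: 142 + 309 + 308 + 652 + 973 + 976 + 1890 = 5250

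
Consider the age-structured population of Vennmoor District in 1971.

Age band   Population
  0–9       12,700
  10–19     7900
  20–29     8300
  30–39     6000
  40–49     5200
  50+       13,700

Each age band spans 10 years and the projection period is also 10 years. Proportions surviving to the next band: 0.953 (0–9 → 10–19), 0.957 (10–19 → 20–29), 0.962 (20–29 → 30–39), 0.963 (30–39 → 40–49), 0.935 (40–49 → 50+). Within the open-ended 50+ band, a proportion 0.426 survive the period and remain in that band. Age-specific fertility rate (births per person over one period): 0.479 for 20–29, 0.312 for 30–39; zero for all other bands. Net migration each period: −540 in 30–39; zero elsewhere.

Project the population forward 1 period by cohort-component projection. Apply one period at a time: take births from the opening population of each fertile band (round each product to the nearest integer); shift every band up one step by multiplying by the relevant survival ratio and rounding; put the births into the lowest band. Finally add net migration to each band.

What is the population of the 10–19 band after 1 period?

Call the groups 1 to 6, youngest first.
— Period 1 —
Births: 8300 × 0.479 = 3976 ; 6000 × 0.312 = 1872 ⇒ total 5848
Group 2: 12700 × 0.953 = 12103
Group 3: 7900 × 0.957 = 7560
Group 4: 8300 × 0.962 = 7985
Group 5: 6000 × 0.963 = 5778
Group 6: 5200 × 0.935 + 13700 × 0.426 = 4862 + 5836 = 10698
Net migration: Group 4 − 540 → 7445
End of period: [5848, 12103, 7560, 7445, 5778, 10698]

12103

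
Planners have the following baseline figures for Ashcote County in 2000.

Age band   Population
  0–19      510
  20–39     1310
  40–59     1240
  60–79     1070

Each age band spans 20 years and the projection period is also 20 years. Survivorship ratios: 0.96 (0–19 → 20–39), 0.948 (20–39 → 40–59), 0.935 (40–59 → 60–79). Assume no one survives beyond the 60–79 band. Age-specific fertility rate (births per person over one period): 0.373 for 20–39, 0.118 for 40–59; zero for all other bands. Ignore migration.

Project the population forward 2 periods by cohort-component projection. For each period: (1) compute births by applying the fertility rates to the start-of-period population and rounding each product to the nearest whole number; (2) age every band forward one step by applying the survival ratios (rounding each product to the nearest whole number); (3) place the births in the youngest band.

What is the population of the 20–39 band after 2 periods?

[period 1]
Births: 1310 × 0.373 = 489  |  1240 × 0.118 = 146 — total 635
20–39: 510 × 0.96 = 490
40–59: 1310 × 0.948 = 1242
60–79: 1240 × 0.935 = 1159
→ [635, 490, 1242, 1159]
[period 2]
Births: 490 × 0.373 = 183  |  1242 × 0.118 = 147 — total 330
20–39: 635 × 0.96 = 610
40–59: 490 × 0.948 = 465
60–79: 1242 × 0.935 = 1161
→ [330, 610, 465, 1161]

610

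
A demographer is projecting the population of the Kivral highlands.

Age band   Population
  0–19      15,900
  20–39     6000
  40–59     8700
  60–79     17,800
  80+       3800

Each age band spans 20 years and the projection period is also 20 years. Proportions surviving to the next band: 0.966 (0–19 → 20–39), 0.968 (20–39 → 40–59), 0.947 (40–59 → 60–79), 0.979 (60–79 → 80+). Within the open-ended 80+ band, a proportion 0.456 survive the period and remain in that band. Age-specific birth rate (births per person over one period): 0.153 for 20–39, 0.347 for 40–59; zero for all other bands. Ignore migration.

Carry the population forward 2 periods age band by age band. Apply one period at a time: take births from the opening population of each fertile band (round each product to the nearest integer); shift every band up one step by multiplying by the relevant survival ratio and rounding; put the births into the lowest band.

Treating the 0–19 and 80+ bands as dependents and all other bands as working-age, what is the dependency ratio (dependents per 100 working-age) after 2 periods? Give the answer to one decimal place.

87.6

After projecting period 1:
Births: 6000 × 0.153 = 918, 8700 × 0.347 = 3019 ⇒ total 3937
20–39: 15900 × 0.966 = 15359
40–59: 6000 × 0.968 = 5808
60–79: 8700 × 0.947 = 8239
80+: 17800 × 0.979 + 3800 × 0.456 = 17426 + 1733 = 19159
→ [3937, 15359, 5808, 8239, 19159]
After projecting period 2:
Births: 15359 × 0.153 = 2350, 5808 × 0.347 = 2015 ⇒ total 4365
20–39: 3937 × 0.966 = 3803
40–59: 15359 × 0.968 = 14868
60–79: 5808 × 0.947 = 5500
80+: 8239 × 0.979 + 19159 × 0.456 = 8066 + 8737 = 16803
→ [4365, 3803, 14868, 5500, 16803]
Dependents (band 0–19 + band 80+) = 4365 + 16803 = 21168; working-age = 24171; ratio = 21168/24171 × 100 = 87.6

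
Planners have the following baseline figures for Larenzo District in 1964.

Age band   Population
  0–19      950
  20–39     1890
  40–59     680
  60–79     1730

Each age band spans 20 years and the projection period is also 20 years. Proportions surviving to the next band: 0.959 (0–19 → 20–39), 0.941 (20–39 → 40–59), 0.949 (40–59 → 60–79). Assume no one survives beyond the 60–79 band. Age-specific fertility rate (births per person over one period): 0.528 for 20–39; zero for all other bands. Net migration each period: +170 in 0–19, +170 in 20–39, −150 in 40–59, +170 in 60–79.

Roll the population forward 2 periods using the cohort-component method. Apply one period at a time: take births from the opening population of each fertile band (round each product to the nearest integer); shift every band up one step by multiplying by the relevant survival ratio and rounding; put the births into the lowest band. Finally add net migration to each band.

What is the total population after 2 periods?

Let band 1 be 0–19 through band 4 = 60–79.
— Period 1 —
Births: 1890 × 0.528 = 998
Band 2: 950 × 0.959 = 911
Band 3: 1890 × 0.941 = 1778
Band 4: 680 × 0.949 = 645
Net migration: Band 1 + 170 → 1168; Band 2 + 170 → 1081; Band 3 − 150 → 1628; Band 4 + 170 → 815
→ [1168, 1081, 1628, 815]
— Period 2 —
Births: 1081 × 0.528 = 571
Band 2: 1168 × 0.959 = 1120
Band 3: 1081 × 0.941 = 1017
Band 4: 1628 × 0.949 = 1545
Net migration: Band 1 + 170 → 741; Band 2 + 170 → 1290; Band 3 − 150 → 867; Band 4 + 170 → 1715
→ [741, 1290, 867, 1715]
Total after period 2: 741 + 1290 + 867 + 1715 = 4613

4613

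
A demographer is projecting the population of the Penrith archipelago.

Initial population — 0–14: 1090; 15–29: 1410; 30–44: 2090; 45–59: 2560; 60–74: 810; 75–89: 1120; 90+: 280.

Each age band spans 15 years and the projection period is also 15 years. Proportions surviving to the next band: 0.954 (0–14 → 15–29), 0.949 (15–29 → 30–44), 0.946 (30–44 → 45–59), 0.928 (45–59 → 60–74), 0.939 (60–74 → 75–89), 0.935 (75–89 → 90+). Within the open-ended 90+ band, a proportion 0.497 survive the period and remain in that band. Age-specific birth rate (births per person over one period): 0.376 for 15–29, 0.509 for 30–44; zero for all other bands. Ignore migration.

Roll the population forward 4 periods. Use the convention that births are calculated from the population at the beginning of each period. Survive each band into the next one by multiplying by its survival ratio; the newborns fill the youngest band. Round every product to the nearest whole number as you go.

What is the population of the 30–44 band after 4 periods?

971

— Period 1 —
Births: 1410 × 0.376 = 530, 2090 × 0.509 = 1064 ⇒ total 1594
15–29: 1090 × 0.954 = 1040
30–44: 1410 × 0.949 = 1338
45–59: 2090 × 0.946 = 1977
60–74: 2560 × 0.928 = 2376
75–89: 810 × 0.939 = 761
90+: 1120 × 0.935 + 280 × 0.497 = 1047 + 139 = 1186
Giving 1594 / 1040 / 1338 / 1977 / 2376 / 761 / 1186.
— Period 2 —
Births: 1040 × 0.376 = 391, 1338 × 0.509 = 681 ⇒ total 1072
15–29: 1594 × 0.954 = 1521
30–44: 1040 × 0.949 = 987
45–59: 1338 × 0.946 = 1266
60–74: 1977 × 0.928 = 1835
75–89: 2376 × 0.939 = 2231
90+: 761 × 0.935 + 1186 × 0.497 = 712 + 589 = 1301
Giving 1072 / 1521 / 987 / 1266 / 1835 / 2231 / 1301.
— Period 3 —
Births: 1521 × 0.376 = 572, 987 × 0.509 = 502 ⇒ total 1074
15–29: 1072 × 0.954 = 1023
30–44: 1521 × 0.949 = 1443
45–59: 987 × 0.946 = 934
60–74: 1266 × 0.928 = 1175
75–89: 1835 × 0.939 = 1723
90+: 2231 × 0.935 + 1301 × 0.497 = 2086 + 647 = 2733
Giving 1074 / 1023 / 1443 / 934 / 1175 / 1723 / 2733.
— Period 4 —
Births: 1023 × 0.376 = 385, 1443 × 0.509 = 734 ⇒ total 1119
15–29: 1074 × 0.954 = 1025
30–44: 1023 × 0.949 = 971
45–59: 1443 × 0.946 = 1365
60–74: 934 × 0.928 = 867
75–89: 1175 × 0.939 = 1103
90+: 1723 × 0.935 + 2733 × 0.497 = 1611 + 1358 = 2969
Giving 1119 / 1025 / 971 / 1365 / 867 / 1103 / 2969.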